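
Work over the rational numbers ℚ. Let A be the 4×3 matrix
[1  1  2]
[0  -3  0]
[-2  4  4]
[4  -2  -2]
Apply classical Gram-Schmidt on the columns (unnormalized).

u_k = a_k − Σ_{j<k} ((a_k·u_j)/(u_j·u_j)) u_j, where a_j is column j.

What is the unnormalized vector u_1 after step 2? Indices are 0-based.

Step 1: u_0 = a_0 = (1, 0, -2, 4).
Step 2: u_1 = a_1 − (-5/7)·u_0 = (12/7, -3, 18/7, 6/7).

u_1 = (12/7, -3, 18/7, 6/7)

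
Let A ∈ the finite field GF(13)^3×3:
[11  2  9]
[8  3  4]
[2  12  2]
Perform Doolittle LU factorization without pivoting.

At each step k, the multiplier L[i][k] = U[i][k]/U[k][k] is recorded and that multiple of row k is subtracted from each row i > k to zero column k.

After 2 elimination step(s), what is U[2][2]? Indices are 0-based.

U[2][2] = 5

[col 0] pivot 11
  R1 -= 9*R0 → (0, 11, 1)  (L[1][0] := 9)
  R2 -= 12*R0 → (0, 1, 11)  (L[2][0] := 12)
[col 1] pivot 11
  R2 -= 6*R1 → (0, 0, 5)  (L[2][1] := 6)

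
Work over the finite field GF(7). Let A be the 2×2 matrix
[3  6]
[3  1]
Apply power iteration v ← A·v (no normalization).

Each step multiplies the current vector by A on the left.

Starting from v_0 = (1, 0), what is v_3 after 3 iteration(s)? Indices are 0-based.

v_0 = (1, 0).
v_1 = A·v_0 = (3, 3).
v_2 = A·v_1 = (6, 5).
v_3 = A·v_2 = (6, 2).

v_3 = (6, 2)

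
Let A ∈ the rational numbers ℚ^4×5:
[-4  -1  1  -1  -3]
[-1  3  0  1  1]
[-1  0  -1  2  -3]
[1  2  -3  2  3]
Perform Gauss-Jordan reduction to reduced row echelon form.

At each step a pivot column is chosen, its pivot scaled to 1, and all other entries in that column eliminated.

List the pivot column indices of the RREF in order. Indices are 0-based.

pivot columns: 0, 1, 2, 3

step 1: normalize row 0 (÷-4) = (1, 1/4, -1/4, 1/4, 3/4)
  row 1: subtract -1×row0 = (0, 13/4, -1/4, 5/4, 7/4)
  row 2: subtract -1×row0 = (0, 1/4, -5/4, 9/4, -9/4)
  row 3: subtract 1×row0 = (0, 7/4, -11/4, 7/4, 9/4)
step 2: normalize row 1 (÷13/4) = (0, 1, -1/13, 5/13, 7/13)
  row 0: subtract 1/4×row1 = (1, 0, -3/13, 2/13, 8/13)
  row 2: subtract 1/4×row1 = (0, 0, -16/13, 28/13, -31/13)
  row 3: subtract 7/4×row1 = (0, 0, -34/13, 14/13, 17/13)
step 3: normalize row 2 (÷-16/13) = (0, 0, 1, -7/4, 31/16)
  row 0: subtract -3/13×row2 = (1, 0, 0, -1/4, 17/16)
  row 1: subtract -1/13×row2 = (0, 1, 0, 1/4, 11/16)
  row 3: subtract -34/13×row2 = (0, 0, 0, -7/2, 51/8)
step 4: normalize row 3 (÷-7/2) = (0, 0, 0, 1, -51/28)
  row 0: subtract -1/4×row3 = (1, 0, 0, 0, 17/28)
  row 1: subtract 1/4×row3 = (0, 1, 0, 0, 8/7)
  row 2: subtract -7/4×row3 = (0, 0, 1, 0, -5/4)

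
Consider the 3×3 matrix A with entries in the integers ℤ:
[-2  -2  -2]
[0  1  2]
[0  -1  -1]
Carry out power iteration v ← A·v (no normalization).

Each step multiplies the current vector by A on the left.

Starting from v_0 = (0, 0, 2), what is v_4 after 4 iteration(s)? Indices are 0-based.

v_0 = (0, 0, 2).
v_1 = A·v_0 = (-4, 4, -2).
v_2 = A·v_1 = (4, 0, -2).
v_3 = A·v_2 = (-4, -4, 2).
v_4 = A·v_3 = (12, 0, 2).

v_4 = (12, 0, 2)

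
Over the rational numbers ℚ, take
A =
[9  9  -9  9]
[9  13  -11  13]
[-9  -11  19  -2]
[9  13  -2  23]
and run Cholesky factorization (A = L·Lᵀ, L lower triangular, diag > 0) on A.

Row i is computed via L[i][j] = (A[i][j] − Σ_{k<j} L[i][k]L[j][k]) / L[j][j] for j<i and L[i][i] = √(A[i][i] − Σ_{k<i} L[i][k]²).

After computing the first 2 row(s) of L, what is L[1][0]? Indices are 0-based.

Step 1: L[0][0] = √(9) = 3.
  L[1][0] = (9) / L[0][0] = 3.
Step 2: L[1][1] = √(4) = 2.

L[1][0] = 3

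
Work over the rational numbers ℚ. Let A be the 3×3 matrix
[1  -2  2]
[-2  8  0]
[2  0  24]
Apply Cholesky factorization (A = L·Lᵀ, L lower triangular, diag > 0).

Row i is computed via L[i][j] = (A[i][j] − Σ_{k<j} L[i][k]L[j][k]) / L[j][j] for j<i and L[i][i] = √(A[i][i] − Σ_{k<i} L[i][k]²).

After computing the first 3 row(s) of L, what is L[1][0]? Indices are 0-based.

L[1][0] = -2

Step 1: L[0][0] = √(1) = 1.
  L[1][0] = (-2) / L[0][0] = -2.
Step 2: L[1][1] = √(4) = 2.
  L[2][0] = (2) / L[0][0] = 2.
  L[2][1] = (4) / L[1][1] = 2.
Step 3: L[2][2] = √(16) = 4.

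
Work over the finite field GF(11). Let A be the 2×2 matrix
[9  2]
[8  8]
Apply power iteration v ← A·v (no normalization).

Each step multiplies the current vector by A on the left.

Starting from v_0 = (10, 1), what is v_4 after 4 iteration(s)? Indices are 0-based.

v_0 = (10, 1).
v_1 = A·v_0 = (4, 0).
v_2 = A·v_1 = (3, 10).
v_3 = A·v_2 = (3, 5).
v_4 = A·v_3 = (4, 9).

v_4 = (4, 9)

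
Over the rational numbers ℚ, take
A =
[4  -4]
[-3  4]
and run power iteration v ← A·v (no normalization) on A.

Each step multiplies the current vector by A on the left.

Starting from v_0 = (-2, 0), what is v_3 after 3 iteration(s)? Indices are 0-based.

v_0 = (-2, 0).
v_1 = A·v_0 = (-8, 6).
v_2 = A·v_1 = (-56, 48).
v_3 = A·v_2 = (-416, 360).

v_3 = (-416, 360)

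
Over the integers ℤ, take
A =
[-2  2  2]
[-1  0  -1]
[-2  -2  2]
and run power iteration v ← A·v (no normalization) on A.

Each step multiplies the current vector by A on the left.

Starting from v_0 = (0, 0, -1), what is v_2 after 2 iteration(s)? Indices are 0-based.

v_0 = (0, 0, -1).
v_1 = A·v_0 = (-2, 1, -2).
v_2 = A·v_1 = (2, 4, -2).

v_2 = (2, 4, -2)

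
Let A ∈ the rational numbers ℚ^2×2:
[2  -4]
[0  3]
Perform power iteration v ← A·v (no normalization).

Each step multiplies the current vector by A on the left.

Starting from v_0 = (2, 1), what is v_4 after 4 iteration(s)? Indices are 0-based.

v_4 = (-228, 81)

v_0 = (2, 1).
v_1 = A·v_0 = (0, 3).
v_2 = A·v_1 = (-12, 9).
v_3 = A·v_2 = (-60, 27).
v_4 = A·v_3 = (-228, 81).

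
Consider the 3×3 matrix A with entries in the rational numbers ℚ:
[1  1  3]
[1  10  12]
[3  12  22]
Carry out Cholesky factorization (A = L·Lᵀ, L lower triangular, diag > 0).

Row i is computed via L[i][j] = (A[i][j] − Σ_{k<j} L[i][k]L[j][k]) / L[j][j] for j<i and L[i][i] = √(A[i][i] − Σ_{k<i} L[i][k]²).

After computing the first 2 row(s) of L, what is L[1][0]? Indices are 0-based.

Step 1: L[0][0] = √(1) = 1.
  L[1][0] = (1) / L[0][0] = 1.
Step 2: L[1][1] = √(9) = 3.

L[1][0] = 1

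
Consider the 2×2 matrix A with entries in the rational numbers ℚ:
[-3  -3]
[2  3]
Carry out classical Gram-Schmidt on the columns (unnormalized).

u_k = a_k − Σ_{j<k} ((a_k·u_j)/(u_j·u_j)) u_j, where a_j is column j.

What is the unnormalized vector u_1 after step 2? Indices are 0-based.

u_1 = (6/13, 9/13)

Step 1: u_0 = a_0 = (-3, 2).
Step 2: u_1 = a_1 − (15/13)·u_0 = (6/13, 9/13).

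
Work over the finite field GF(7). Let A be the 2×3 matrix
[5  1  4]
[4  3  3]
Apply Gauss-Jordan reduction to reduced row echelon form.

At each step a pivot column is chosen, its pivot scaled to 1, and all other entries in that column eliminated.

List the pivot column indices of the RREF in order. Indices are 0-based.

pivot columns: 0, 1

[1] R0 /= 5  ⇒  (1, 3, 5)
     R1 -= 4·R0  ⇒  (0, 5, 4)
[2] R1 /= 5  ⇒  (0, 1, 5)
     R0 -= 3·R1  ⇒  (1, 0, 4)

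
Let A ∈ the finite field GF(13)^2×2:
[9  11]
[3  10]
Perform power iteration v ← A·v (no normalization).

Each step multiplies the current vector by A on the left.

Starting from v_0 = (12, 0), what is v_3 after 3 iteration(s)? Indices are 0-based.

v_3 = (11, 11)

v_0 = (12, 0).
v_1 = A·v_0 = (4, 10).
v_2 = A·v_1 = (3, 8).
v_3 = A·v_2 = (11, 11).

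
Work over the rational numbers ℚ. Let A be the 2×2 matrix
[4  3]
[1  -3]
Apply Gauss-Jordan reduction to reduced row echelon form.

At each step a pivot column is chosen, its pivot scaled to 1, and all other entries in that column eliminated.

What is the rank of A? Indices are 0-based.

rank = 2

pivot(0,0)=4: scale R0 → (1, 3/4)
  clear (1,0): R1 −= (1)R0 → (0, -15/4)
pivot(1,1)=-15/4: scale R1 → (0, 1)
  clear (0,1): R0 −= (3/4)R1 → (1, 0)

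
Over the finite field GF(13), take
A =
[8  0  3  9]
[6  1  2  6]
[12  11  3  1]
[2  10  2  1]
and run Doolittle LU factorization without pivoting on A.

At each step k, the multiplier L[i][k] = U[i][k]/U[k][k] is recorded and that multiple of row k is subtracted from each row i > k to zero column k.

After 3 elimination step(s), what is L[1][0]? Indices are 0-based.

L[1][0] = 4

k=0: U[0][0]=8
  eliminate (1,0): mult=4, new row 1: (0, 1, 3, 9); set L[1][0]=4
  eliminate (2,0): mult=8, new row 2: (0, 11, 5, 7); set L[2][0]=8
  eliminate (3,0): mult=10, new row 3: (0, 10, 11, 2); set L[3][0]=10
k=1: U[1][1]=1
  eliminate (2,1): mult=11, new row 2: (0, 0, 11, 12); set L[2][1]=11
  eliminate (3,1): mult=10, new row 3: (0, 0, 7, 3); set L[3][1]=10
k=2: U[2][2]=11
  eliminate (3,2): mult=3, new row 3: (0, 0, 0, 6); set L[3][2]=3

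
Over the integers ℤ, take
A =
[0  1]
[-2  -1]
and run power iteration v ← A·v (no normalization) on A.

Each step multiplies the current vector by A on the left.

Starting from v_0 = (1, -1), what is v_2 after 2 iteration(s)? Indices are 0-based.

v_2 = (-1, 3)

v_0 = (1, -1).
v_1 = A·v_0 = (-1, -1).
v_2 = A·v_1 = (-1, 3).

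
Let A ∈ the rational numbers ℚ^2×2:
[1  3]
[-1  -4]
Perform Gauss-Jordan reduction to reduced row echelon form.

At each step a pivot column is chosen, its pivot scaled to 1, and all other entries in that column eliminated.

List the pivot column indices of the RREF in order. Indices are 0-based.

pivot columns: 0, 1

pivot(0,0)=1: scale R0 → (1, 3)
  clear (1,0): R1 −= (-1)R0 → (0, -1)
pivot(1,1)=-1: scale R1 → (0, 1)
  clear (0,1): R0 −= (3)R1 → (1, 0)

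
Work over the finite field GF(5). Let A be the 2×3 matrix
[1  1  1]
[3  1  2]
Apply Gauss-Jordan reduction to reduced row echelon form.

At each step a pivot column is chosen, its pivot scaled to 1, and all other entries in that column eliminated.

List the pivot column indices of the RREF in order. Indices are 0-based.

step 1: normalize row 0 (÷1) = (1, 1, 1)
  row 1: subtract 3×row0 = (0, 3, 4)
step 2: normalize row 1 (÷3) = (0, 1, 3)
  row 0: subtract 1×row1 = (1, 0, 3)

pivot columns: 0, 1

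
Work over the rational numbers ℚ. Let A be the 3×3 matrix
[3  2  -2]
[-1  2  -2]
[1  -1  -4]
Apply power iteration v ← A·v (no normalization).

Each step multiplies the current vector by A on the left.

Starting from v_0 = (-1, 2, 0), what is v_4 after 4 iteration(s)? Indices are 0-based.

v_4 = (259, -25, 188)

v_0 = (-1, 2, 0).
v_1 = A·v_0 = (1, 5, -3).
v_2 = A·v_1 = (19, 15, 8).
v_3 = A·v_2 = (71, -5, -28).
v_4 = A·v_3 = (259, -25, 188).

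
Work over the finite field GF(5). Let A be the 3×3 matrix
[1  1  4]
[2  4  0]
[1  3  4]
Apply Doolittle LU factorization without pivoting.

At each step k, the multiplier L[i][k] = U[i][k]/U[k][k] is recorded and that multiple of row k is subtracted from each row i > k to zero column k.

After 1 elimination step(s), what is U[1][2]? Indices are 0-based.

U[1][2] = 2

k=0: U[0][0]=1
  eliminate (1,0): mult=2, new row 1: (0, 2, 2); set L[1][0]=2
  eliminate (2,0): mult=1, new row 2: (0, 2, 0); set L[2][0]=1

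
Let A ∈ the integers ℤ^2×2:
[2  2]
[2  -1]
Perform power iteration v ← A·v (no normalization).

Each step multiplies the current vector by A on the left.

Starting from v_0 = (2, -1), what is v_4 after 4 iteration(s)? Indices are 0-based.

v_0 = (2, -1).
v_1 = A·v_0 = (2, 5).
v_2 = A·v_1 = (14, -1).
v_3 = A·v_2 = (26, 29).
v_4 = A·v_3 = (110, 23).

v_4 = (110, 23)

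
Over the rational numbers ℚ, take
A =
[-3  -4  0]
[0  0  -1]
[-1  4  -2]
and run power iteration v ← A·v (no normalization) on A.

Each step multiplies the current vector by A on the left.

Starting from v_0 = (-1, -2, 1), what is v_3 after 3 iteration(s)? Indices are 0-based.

v_0 = (-1, -2, 1).
v_1 = A·v_0 = (11, -1, -9).
v_2 = A·v_1 = (-29, 9, 3).
v_3 = A·v_2 = (51, -3, 59).

v_3 = (51, -3, 59)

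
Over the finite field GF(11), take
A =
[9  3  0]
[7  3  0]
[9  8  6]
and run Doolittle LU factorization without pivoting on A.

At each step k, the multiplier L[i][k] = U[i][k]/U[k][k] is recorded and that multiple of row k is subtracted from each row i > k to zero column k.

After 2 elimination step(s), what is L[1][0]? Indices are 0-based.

L[1][0] = 2

Step 1: pivot at (0,0) is 9.
  row1 ← row1 − (2)·row0  ⇒  L[1][0]=2, U row1=(0, 8, 0)
  row2 ← row2 − (1)·row0  ⇒  L[2][0]=1, U row2=(0, 5, 6)
Step 2: pivot at (1,1) is 8.
  row2 ← row2 − (2)·row1  ⇒  L[2][1]=2, U row2=(0, 0, 6)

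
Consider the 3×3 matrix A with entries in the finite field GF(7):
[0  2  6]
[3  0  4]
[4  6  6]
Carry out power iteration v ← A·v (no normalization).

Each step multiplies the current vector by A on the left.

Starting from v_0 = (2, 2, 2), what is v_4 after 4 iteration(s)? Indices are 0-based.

v_4 = (1, 1, 2)

v_0 = (2, 2, 2).
v_1 = A·v_0 = (2, 0, 4).
v_2 = A·v_1 = (3, 1, 4).
v_3 = A·v_2 = (5, 4, 0).
v_4 = A·v_3 = (1, 1, 2).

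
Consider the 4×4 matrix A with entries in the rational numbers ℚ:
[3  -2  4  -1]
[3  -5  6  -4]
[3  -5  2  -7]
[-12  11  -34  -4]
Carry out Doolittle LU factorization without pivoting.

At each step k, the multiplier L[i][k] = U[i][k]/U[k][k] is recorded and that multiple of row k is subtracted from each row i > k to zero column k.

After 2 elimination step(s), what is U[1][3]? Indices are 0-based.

k=0: U[0][0]=3
  eliminate (1,0): mult=1, new row 1: (0, -3, 2, -3); set L[1][0]=1
  eliminate (2,0): mult=1, new row 2: (0, -3, -2, -6); set L[2][0]=1
  eliminate (3,0): mult=-4, new row 3: (0, 3, -18, -8); set L[3][0]=-4
k=1: U[1][1]=-3
  eliminate (2,1): mult=1, new row 2: (0, 0, -4, -3); set L[2][1]=1
  eliminate (3,1): mult=-1, new row 3: (0, 0, -16, -11); set L[3][1]=-1

U[1][3] = -3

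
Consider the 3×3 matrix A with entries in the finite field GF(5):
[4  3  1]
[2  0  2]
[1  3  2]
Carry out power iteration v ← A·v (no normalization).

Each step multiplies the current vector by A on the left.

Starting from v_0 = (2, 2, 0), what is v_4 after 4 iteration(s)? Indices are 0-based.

v_4 = (2, 0, 0)

v_0 = (2, 2, 0).
v_1 = A·v_0 = (4, 4, 3).
v_2 = A·v_1 = (1, 4, 2).
v_3 = A·v_2 = (3, 1, 2).
v_4 = A·v_3 = (2, 0, 0).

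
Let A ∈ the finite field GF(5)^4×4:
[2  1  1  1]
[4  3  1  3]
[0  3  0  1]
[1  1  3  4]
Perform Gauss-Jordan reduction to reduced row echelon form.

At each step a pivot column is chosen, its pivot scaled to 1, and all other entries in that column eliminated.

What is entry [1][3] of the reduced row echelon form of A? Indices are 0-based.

M[1][3] = 2

pivot(0,0)=2: scale R0 → (1, 3, 3, 3)
  clear (1,0): R1 −= (4)R0 → (0, 1, 4, 1)
  clear (3,0): R3 −= (1)R0 → (0, 3, 0, 1)
pivot(1,1)=1: scale R1 → (0, 1, 4, 1)
  clear (0,1): R0 −= (3)R1 → (1, 0, 1, 0)
  clear (2,1): R2 −= (3)R1 → (0, 0, 3, 3)
  clear (3,1): R3 −= (3)R1 → (0, 0, 3, 3)
pivot(2,2)=3: scale R2 → (0, 0, 1, 1)
  clear (0,2): R0 −= (1)R2 → (1, 0, 0, 4)
  clear (1,2): R1 −= (4)R2 → (0, 1, 0, 2)
  clear (3,2): R3 −= (3)R2 → (0, 0, 0, 0)
col 3: no nonzero at/below row 3; advance.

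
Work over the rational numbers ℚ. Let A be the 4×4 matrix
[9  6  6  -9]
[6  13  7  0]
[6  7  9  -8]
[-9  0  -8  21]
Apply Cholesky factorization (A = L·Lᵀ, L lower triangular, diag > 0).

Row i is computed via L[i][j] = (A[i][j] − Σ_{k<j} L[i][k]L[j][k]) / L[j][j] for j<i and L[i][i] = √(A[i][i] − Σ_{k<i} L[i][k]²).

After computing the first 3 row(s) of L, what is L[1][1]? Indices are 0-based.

L[1][1] = 3

Step 1: L[0][0] = √(9) = 3.
  L[1][0] = (6) / L[0][0] = 2.
Step 2: L[1][1] = √(9) = 3.
  L[2][0] = (6) / L[0][0] = 2.
  L[2][1] = (3) / L[1][1] = 1.
Step 3: L[2][2] = √(4) = 2.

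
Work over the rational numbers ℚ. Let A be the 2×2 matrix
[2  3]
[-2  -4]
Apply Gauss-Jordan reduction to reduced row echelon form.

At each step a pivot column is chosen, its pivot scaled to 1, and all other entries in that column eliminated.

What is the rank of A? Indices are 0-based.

pivot(0,0)=2: scale R0 → (1, 3/2)
  clear (1,0): R1 −= (-2)R0 → (0, -1)
pivot(1,1)=-1: scale R1 → (0, 1)
  clear (0,1): R0 −= (3/2)R1 → (1, 0)

rank = 2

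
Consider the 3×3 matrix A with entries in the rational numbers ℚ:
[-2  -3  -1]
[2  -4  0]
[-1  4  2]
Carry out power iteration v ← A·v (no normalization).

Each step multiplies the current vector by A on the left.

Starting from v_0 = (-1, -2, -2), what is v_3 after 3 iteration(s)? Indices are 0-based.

v_0 = (-1, -2, -2).
v_1 = A·v_0 = (10, 6, -11).
v_2 = A·v_1 = (-27, -4, -8).
v_3 = A·v_2 = (74, -38, -5).

v_3 = (74, -38, -5)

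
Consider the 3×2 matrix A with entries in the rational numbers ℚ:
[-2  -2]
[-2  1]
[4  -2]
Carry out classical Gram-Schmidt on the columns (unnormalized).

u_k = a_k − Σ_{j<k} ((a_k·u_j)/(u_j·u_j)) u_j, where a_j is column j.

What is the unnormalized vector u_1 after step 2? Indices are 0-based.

u_1 = (-5/2, 1/2, -1)

Step 1: u_0 = a_0 = (-2, -2, 4).
Step 2: u_1 = a_1 − (-1/4)·u_0 = (-5/2, 1/2, -1).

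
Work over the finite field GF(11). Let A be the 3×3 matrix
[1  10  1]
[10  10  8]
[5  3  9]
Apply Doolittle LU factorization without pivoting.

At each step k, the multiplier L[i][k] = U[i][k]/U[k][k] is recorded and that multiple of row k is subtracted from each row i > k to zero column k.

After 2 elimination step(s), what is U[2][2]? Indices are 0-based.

U[2][2] = 7

k=0: U[0][0]=1
  eliminate (1,0): mult=10, new row 1: (0, 9, 9); set L[1][0]=10
  eliminate (2,0): mult=5, new row 2: (0, 8, 4); set L[2][0]=5
k=1: U[1][1]=9
  eliminate (2,1): mult=7, new row 2: (0, 0, 7); set L[2][1]=7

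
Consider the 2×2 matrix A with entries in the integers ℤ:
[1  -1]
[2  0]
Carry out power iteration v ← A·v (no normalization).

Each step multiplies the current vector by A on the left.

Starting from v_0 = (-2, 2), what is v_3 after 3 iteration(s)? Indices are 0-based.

v_3 = (8, 0)

v_0 = (-2, 2).
v_1 = A·v_0 = (-4, -4).
v_2 = A·v_1 = (0, -8).
v_3 = A·v_2 = (8, 0).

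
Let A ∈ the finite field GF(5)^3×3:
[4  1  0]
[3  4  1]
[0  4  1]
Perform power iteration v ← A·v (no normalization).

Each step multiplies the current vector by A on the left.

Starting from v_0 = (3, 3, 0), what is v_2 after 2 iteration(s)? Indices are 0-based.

v_0 = (3, 3, 0).
v_1 = A·v_0 = (0, 1, 2).
v_2 = A·v_1 = (1, 1, 1).

v_2 = (1, 1, 1)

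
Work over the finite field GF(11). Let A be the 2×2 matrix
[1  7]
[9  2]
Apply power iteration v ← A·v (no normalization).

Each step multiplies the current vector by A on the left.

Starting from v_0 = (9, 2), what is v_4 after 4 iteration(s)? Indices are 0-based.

v_0 = (9, 2).
v_1 = A·v_0 = (1, 8).
v_2 = A·v_1 = (2, 3).
v_3 = A·v_2 = (1, 2).
v_4 = A·v_3 = (4, 2).

v_4 = (4, 2)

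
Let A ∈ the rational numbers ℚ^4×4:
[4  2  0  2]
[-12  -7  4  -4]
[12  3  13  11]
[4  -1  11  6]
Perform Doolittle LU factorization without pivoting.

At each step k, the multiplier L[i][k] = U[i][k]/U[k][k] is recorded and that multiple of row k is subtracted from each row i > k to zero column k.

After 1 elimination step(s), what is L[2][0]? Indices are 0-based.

k=0: U[0][0]=4
  eliminate (1,0): mult=-3, new row 1: (0, -1, 4, 2); set L[1][0]=-3
  eliminate (2,0): mult=3, new row 2: (0, -3, 13, 5); set L[2][0]=3
  eliminate (3,0): mult=1, new row 3: (0, -3, 11, 4); set L[3][0]=1

L[2][0] = 3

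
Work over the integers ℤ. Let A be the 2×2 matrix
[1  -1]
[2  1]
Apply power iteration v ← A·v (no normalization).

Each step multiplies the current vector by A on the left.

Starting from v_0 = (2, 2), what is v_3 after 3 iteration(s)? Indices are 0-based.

v_3 = (-12, -6)

v_0 = (2, 2).
v_1 = A·v_0 = (0, 6).
v_2 = A·v_1 = (-6, 6).
v_3 = A·v_2 = (-12, -6).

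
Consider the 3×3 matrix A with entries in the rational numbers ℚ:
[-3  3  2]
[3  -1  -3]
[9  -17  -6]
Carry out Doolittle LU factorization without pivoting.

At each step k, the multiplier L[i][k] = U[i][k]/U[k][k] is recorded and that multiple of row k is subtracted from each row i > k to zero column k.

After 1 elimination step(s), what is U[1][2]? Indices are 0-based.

U[1][2] = -1

[col 0] pivot -3
  R1 -= -1*R0 → (0, 2, -1)  (L[1][0] := -1)
  R2 -= -3*R0 → (0, -8, 0)  (L[2][0] := -3)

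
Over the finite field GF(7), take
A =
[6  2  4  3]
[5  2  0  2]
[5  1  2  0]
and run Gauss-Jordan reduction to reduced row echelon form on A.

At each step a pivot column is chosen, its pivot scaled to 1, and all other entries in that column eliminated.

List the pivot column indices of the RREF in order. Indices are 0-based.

pivot(0,0)=6: scale R0 → (1, 5, 3, 4)
  clear (1,0): R1 −= (5)R0 → (0, 5, 6, 3)
  clear (2,0): R2 −= (5)R0 → (0, 4, 1, 1)
pivot(1,1)=5: scale R1 → (0, 1, 4, 2)
  clear (0,1): R0 −= (5)R1 → (1, 0, 4, 1)
  clear (2,1): R2 −= (4)R1 → (0, 0, 6, 0)
pivot(2,2)=6: scale R2 → (0, 0, 1, 0)
  clear (0,2): R0 −= (4)R2 → (1, 0, 0, 1)
  clear (1,2): R1 −= (4)R2 → (0, 1, 0, 2)

pivot columns: 0, 1, 2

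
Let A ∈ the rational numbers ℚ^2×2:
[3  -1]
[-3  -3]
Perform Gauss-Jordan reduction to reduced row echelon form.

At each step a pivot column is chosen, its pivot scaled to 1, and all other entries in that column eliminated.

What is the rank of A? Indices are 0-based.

rank = 2

pivot(0,0)=3: scale R0 → (1, -1/3)
  clear (1,0): R1 −= (-3)R0 → (0, -4)
pivot(1,1)=-4: scale R1 → (0, 1)
  clear (0,1): R0 −= (-1/3)R1 → (1, 0)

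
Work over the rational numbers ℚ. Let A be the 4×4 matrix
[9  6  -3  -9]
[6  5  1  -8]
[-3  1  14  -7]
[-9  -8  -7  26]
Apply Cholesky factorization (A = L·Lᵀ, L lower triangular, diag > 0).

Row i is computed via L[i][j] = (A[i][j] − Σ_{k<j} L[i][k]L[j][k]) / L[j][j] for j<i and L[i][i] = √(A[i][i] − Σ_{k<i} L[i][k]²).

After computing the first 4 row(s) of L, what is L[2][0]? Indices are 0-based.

L[2][0] = -1

Step 1: L[0][0] = √(9) = 3.
  L[1][0] = (6) / L[0][0] = 2.
Step 2: L[1][1] = √(1) = 1.
  L[2][0] = (-3) / L[0][0] = -1.
  L[2][1] = (3) / L[1][1] = 3.
Step 3: L[2][2] = √(4) = 2.
  L[3][0] = (-9) / L[0][0] = -3.
  L[3][1] = (-2) / L[1][1] = -2.
  L[3][2] = (-4) / L[2][2] = -2.
Step 4: L[3][3] = √(9) = 3.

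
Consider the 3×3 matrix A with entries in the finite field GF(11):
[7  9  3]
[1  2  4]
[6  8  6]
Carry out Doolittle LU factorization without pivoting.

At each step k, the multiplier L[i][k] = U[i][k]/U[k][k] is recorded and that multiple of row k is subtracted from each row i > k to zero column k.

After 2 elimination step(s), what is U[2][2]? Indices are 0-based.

k=0: U[0][0]=7
  eliminate (1,0): mult=8, new row 1: (0, 7, 2); set L[1][0]=8
  eliminate (2,0): mult=4, new row 2: (0, 5, 5); set L[2][0]=4
k=1: U[1][1]=7
  eliminate (2,1): mult=7, new row 2: (0, 0, 2); set L[2][1]=7

U[2][2] = 2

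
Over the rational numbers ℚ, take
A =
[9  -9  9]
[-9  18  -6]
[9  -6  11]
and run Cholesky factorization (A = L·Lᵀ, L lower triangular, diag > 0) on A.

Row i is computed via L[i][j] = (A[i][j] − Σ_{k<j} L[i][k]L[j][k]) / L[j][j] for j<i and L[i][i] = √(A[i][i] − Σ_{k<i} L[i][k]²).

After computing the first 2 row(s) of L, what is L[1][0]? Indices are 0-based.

L[1][0] = -3

Step 1: L[0][0] = √(9) = 3.
  L[1][0] = (-9) / L[0][0] = -3.
Step 2: L[1][1] = √(9) = 3.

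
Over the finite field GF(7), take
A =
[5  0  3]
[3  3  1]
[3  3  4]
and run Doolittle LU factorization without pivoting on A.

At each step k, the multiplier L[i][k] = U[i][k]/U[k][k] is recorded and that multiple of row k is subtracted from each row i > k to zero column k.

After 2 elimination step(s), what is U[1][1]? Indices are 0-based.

U[1][1] = 3

[col 0] pivot 5
  R1 -= 2*R0 → (0, 3, 2)  (L[1][0] := 2)
  R2 -= 2*R0 → (0, 3, 5)  (L[2][0] := 2)
[col 1] pivot 3
  R2 -= 1*R1 → (0, 0, 3)  (L[2][1] := 1)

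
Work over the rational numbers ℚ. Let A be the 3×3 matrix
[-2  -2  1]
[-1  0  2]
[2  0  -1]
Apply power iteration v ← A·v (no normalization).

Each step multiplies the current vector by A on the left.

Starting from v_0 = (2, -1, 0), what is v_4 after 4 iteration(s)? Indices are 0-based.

v_0 = (2, -1, 0).
v_1 = A·v_0 = (-2, -2, 4).
v_2 = A·v_1 = (12, 10, -8).
v_3 = A·v_2 = (-52, -28, 32).
v_4 = A·v_3 = (192, 116, -136).

v_4 = (192, 116, -136)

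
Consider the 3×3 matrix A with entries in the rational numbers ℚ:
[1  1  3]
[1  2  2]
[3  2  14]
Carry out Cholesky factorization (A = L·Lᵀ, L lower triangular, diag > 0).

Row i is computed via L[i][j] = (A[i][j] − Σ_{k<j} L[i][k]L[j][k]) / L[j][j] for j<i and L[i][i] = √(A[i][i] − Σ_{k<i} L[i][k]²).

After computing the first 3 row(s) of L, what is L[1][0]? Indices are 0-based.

L[1][0] = 1

Step 1: L[0][0] = √(1) = 1.
  L[1][0] = (1) / L[0][0] = 1.
Step 2: L[1][1] = √(1) = 1.
  L[2][0] = (3) / L[0][0] = 3.
  L[2][1] = (-1) / L[1][1] = -1.
Step 3: L[2][2] = √(4) = 2.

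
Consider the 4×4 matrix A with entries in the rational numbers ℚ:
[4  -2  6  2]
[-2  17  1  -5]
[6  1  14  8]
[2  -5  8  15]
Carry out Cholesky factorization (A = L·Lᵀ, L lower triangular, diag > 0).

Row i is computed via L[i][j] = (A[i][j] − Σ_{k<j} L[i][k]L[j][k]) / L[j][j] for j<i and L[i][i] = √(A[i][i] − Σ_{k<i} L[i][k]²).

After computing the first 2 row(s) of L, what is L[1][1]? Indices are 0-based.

Step 1: L[0][0] = √(4) = 2.
  L[1][0] = (-2) / L[0][0] = -1.
Step 2: L[1][1] = √(16) = 4.

L[1][1] = 4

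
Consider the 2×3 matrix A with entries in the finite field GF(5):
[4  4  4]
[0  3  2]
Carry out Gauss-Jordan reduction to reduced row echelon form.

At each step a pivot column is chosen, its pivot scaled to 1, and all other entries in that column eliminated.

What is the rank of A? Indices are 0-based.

rank = 2

step 1: normalize row 0 (÷4) = (1, 1, 1)
step 2: normalize row 1 (÷3) = (0, 1, 4)
  row 0: subtract 1×row1 = (1, 0, 2)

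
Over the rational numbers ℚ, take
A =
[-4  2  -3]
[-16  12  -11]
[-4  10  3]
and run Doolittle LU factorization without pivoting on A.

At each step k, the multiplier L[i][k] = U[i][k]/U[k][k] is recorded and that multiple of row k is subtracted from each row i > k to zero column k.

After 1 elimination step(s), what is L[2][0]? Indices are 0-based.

k=0: U[0][0]=-4
  eliminate (1,0): mult=4, new row 1: (0, 4, 1); set L[1][0]=4
  eliminate (2,0): mult=1, new row 2: (0, 8, 6); set L[2][0]=1

L[2][0] = 1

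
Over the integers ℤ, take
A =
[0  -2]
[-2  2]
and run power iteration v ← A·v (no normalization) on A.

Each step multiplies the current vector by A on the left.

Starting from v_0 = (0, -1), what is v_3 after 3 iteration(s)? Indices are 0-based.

v_0 = (0, -1).
v_1 = A·v_0 = (2, -2).
v_2 = A·v_1 = (4, -8).
v_3 = A·v_2 = (16, -24).

v_3 = (16, -24)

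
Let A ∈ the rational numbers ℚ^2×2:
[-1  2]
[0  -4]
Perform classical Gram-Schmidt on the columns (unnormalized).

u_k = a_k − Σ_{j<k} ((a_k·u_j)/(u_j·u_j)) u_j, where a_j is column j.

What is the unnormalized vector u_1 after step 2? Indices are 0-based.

u_1 = (0, -4)

Step 1: u_0 = a_0 = (-1, 0).
Step 2: u_1 = a_1 − (-2)·u_0 = (0, -4).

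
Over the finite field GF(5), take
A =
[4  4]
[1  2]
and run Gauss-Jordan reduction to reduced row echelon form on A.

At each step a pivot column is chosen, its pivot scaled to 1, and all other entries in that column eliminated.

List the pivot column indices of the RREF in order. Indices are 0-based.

[1] R0 /= 4  ⇒  (1, 1)
     R1 -= 1·R0  ⇒  (0, 1)
[2] R1 /= 1  ⇒  (0, 1)
     R0 -= 1·R1  ⇒  (1, 0)

pivot columns: 0, 1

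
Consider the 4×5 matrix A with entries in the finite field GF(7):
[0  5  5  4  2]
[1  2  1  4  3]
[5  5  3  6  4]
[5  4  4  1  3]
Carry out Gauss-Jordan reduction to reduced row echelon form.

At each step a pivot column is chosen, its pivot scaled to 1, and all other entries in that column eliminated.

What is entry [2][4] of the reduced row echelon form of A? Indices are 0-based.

M[2][4] = 6

pivot(0,0): swap R0↔R1
pivot(0,0)=1: scale R0 → (1, 2, 1, 4, 3)
  clear (2,0): R2 −= (5)R0 → (0, 2, 5, 0, 3)
  clear (3,0): R3 −= (5)R0 → (0, 1, 6, 2, 2)
pivot(1,1)=5: scale R1 → (0, 1, 1, 5, 6)
  clear (0,1): R0 −= (2)R1 → (1, 0, 6, 1, 5)
  clear (2,1): R2 −= (2)R1 → (0, 0, 3, 4, 5)
  clear (3,1): R3 −= (1)R1 → (0, 0, 5, 4, 3)
pivot(2,2)=3: scale R2 → (0, 0, 1, 6, 4)
  clear (0,2): R0 −= (6)R2 → (1, 0, 0, 0, 2)
  clear (1,2): R1 −= (1)R2 → (0, 1, 0, 6, 2)
  clear (3,2): R3 −= (5)R2 → (0, 0, 0, 2, 4)
pivot(3,3)=2: scale R3 → (0, 0, 0, 1, 2)
  clear (1,3): R1 −= (6)R3 → (0, 1, 0, 0, 4)
  clear (2,3): R2 −= (6)R3 → (0, 0, 1, 0, 6)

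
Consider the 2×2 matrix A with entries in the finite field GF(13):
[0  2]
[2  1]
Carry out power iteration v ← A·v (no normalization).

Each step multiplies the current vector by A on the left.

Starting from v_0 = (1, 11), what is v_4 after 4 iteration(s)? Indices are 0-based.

v_4 = (10, 12)

v_0 = (1, 11).
v_1 = A·v_0 = (9, 0).
v_2 = A·v_1 = (0, 5).
v_3 = A·v_2 = (10, 5).
v_4 = A·v_3 = (10, 12).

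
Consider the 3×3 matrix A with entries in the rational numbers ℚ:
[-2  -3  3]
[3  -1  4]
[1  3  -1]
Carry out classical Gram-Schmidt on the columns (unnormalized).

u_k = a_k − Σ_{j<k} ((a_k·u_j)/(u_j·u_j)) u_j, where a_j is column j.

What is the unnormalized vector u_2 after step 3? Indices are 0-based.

Step 1: u_0 = a_0 = (-2, 3, 1).
Step 2: u_1 = a_1 − (3/7)·u_0 = (-15/7, -16/7, 18/7).
Step 3: u_2 = a_2 − (5/14)·u_0 − (-127/115)·u_1 = (31/23, 93/230, 341/230).

u_2 = (31/23, 93/230, 341/230)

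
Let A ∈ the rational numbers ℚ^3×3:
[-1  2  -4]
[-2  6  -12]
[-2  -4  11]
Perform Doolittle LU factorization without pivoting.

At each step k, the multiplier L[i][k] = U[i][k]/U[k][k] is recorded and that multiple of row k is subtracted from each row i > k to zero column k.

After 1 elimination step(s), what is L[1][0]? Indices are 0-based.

k=0: U[0][0]=-1
  eliminate (1,0): mult=2, new row 1: (0, 2, -4); set L[1][0]=2
  eliminate (2,0): mult=2, new row 2: (0, -8, 19); set L[2][0]=2

L[1][0] = 2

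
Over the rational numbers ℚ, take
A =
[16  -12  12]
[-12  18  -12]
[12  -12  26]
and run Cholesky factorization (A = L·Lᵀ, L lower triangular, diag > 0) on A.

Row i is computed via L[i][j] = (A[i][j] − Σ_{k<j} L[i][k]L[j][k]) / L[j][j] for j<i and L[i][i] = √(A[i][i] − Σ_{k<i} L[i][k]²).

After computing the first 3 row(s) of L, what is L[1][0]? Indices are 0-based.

L[1][0] = -3

Step 1: L[0][0] = √(16) = 4.
  L[1][0] = (-12) / L[0][0] = -3.
Step 2: L[1][1] = √(9) = 3.
  L[2][0] = (12) / L[0][0] = 3.
  L[2][1] = (-3) / L[1][1] = -1.
Step 3: L[2][2] = √(16) = 4.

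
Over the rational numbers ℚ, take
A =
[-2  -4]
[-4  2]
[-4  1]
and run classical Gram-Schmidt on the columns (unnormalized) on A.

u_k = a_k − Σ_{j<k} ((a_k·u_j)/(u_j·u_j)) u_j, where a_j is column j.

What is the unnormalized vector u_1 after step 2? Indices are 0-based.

u_1 = (-38/9, 14/9, 5/9)

Step 1: u_0 = a_0 = (-2, -4, -4).
Step 2: u_1 = a_1 − (-1/9)·u_0 = (-38/9, 14/9, 5/9).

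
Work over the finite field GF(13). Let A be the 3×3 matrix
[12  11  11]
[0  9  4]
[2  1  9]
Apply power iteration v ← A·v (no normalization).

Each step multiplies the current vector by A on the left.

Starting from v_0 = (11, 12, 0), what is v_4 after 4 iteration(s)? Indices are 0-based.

v_4 = (3, 8, 2)

v_0 = (11, 12, 0).
v_1 = A·v_0 = (4, 4, 8).
v_2 = A·v_1 = (11, 3, 6).
v_3 = A·v_2 = (10, 12, 1).
v_4 = A·v_3 = (3, 8, 2).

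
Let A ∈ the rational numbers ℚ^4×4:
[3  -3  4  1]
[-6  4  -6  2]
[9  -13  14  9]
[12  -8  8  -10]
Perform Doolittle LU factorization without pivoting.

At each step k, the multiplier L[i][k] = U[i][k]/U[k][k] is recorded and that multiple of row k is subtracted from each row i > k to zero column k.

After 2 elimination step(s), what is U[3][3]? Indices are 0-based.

U[3][3] = -6

Step 1: pivot at (0,0) is 3.
  row1 ← row1 − (-2)·row0  ⇒  L[1][0]=-2, U row1=(0, -2, 2, 4)
  row2 ← row2 − (3)·row0  ⇒  L[2][0]=3, U row2=(0, -4, 2, 6)
  row3 ← row3 − (4)·row0  ⇒  L[3][0]=4, U row3=(0, 4, -8, -14)
Step 2: pivot at (1,1) is -2.
  row2 ← row2 − (2)·row1  ⇒  L[2][1]=2, U row2=(0, 0, -2, -2)
  row3 ← row3 − (-2)·row1  ⇒  L[3][1]=-2, U row3=(0, 0, -4, -6)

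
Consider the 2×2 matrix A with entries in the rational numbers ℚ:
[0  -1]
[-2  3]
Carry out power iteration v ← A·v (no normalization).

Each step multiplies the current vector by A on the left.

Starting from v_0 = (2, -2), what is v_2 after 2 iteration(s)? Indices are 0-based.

v_2 = (10, -34)

v_0 = (2, -2).
v_1 = A·v_0 = (2, -10).
v_2 = A·v_1 = (10, -34).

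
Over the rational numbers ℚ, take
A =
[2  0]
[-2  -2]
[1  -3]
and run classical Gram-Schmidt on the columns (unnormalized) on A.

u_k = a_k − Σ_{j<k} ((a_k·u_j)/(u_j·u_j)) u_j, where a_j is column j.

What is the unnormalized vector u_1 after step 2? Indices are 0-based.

Step 1: u_0 = a_0 = (2, -2, 1).
Step 2: u_1 = a_1 − (1/9)·u_0 = (-2/9, -16/9, -28/9).

u_1 = (-2/9, -16/9, -28/9)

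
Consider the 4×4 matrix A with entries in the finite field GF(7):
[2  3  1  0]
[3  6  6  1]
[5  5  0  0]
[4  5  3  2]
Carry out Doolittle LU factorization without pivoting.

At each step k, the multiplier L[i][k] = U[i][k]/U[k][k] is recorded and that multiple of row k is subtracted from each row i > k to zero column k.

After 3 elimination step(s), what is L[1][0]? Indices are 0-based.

Step 1: pivot at (0,0) is 2.
  row1 ← row1 − (5)·row0  ⇒  L[1][0]=5, U row1=(0, 5, 1, 1)
  row2 ← row2 − (6)·row0  ⇒  L[2][0]=6, U row2=(0, 1, 1, 0)
  row3 ← row3 − (2)·row0  ⇒  L[3][0]=2, U row3=(0, 6, 1, 2)
Step 2: pivot at (1,1) is 5.
  row2 ← row2 − (3)·row1  ⇒  L[2][1]=3, U row2=(0, 0, 5, 4)
  row3 ← row3 − (4)·row1  ⇒  L[3][1]=4, U row3=(0, 0, 4, 5)
Step 3: pivot at (2,2) is 5.
  row3 ← row3 − (5)·row2  ⇒  L[3][2]=5, U row3=(0, 0, 0, 6)

L[1][0] = 5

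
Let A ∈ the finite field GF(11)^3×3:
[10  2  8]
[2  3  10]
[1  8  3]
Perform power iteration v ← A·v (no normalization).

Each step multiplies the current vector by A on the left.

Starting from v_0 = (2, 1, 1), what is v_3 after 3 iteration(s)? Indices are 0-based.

v_0 = (2, 1, 1).
v_1 = A·v_0 = (8, 6, 2).
v_2 = A·v_1 = (9, 10, 7).
v_3 = A·v_2 = (1, 8, 0).

v_3 = (1, 8, 0)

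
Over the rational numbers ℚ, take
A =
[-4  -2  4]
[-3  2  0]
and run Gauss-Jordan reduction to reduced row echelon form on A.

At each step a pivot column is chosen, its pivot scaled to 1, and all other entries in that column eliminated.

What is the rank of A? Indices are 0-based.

rank = 2

step 1: normalize row 0 (÷-4) = (1, 1/2, -1)
  row 1: subtract -3×row0 = (0, 7/2, -3)
step 2: normalize row 1 (÷7/2) = (0, 1, -6/7)
  row 0: subtract 1/2×row1 = (1, 0, -4/7)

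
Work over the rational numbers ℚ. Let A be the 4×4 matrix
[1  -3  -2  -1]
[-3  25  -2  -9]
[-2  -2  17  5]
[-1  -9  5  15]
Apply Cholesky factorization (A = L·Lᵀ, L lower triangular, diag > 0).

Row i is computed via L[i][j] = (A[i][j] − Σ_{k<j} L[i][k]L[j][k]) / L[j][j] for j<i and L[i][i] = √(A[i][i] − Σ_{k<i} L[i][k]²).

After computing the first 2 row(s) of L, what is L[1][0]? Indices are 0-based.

Step 1: L[0][0] = √(1) = 1.
  L[1][0] = (-3) / L[0][0] = -3.
Step 2: L[1][1] = √(16) = 4.

L[1][0] = -3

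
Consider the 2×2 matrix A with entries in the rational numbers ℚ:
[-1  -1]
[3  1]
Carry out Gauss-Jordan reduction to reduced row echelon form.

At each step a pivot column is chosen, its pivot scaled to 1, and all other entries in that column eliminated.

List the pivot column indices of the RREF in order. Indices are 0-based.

pivot columns: 0, 1

pivot(0,0)=-1: scale R0 → (1, 1)
  clear (1,0): R1 −= (3)R0 → (0, -2)
pivot(1,1)=-2: scale R1 → (0, 1)
  clear (0,1): R0 −= (1)R1 → (1, 0)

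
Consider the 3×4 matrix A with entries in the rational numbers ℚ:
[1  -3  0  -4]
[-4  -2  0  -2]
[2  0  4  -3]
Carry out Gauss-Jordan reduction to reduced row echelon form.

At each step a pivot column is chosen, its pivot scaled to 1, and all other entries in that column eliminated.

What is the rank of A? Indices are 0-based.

rank = 3

pivot(0,0)=1: scale R0 → (1, -3, 0, -4)
  clear (1,0): R1 −= (-4)R0 → (0, -14, 0, -18)
  clear (2,0): R2 −= (2)R0 → (0, 6, 4, 5)
pivot(1,1)=-14: scale R1 → (0, 1, 0, 9/7)
  clear (0,1): R0 −= (-3)R1 → (1, 0, 0, -1/7)
  clear (2,1): R2 −= (6)R1 → (0, 0, 4, -19/7)
pivot(2,2)=4: scale R2 → (0, 0, 1, -19/28)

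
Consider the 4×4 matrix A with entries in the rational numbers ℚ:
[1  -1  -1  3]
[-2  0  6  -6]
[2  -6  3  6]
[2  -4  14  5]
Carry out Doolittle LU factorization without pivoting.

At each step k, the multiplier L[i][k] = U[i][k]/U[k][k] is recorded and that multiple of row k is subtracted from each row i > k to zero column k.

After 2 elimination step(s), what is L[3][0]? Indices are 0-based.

Step 1: pivot at (0,0) is 1.
  row1 ← row1 − (-2)·row0  ⇒  L[1][0]=-2, U row1=(0, -2, 4, 0)
  row2 ← row2 − (2)·row0  ⇒  L[2][0]=2, U row2=(0, -4, 5, 0)
  row3 ← row3 − (2)·row0  ⇒  L[3][0]=2, U row3=(0, -2, 16, -1)
Step 2: pivot at (1,1) is -2.
  row2 ← row2 − (2)·row1  ⇒  L[2][1]=2, U row2=(0, 0, -3, 0)
  row3 ← row3 − (1)·row1  ⇒  L[3][1]=1, U row3=(0, 0, 12, -1)

L[3][0] = 2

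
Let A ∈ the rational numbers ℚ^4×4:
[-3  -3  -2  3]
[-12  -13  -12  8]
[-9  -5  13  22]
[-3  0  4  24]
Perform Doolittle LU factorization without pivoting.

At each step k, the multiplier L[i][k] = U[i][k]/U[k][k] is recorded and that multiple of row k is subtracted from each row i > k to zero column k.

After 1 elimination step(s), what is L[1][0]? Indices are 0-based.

Step 1: pivot at (0,0) is -3.
  row1 ← row1 − (4)·row0  ⇒  L[1][0]=4, U row1=(0, -1, -4, -4)
  row2 ← row2 − (3)·row0  ⇒  L[2][0]=3, U row2=(0, 4, 19, 13)
  row3 ← row3 − (1)·row0  ⇒  L[3][0]=1, U row3=(0, 3, 6, 21)

L[1][0] = 4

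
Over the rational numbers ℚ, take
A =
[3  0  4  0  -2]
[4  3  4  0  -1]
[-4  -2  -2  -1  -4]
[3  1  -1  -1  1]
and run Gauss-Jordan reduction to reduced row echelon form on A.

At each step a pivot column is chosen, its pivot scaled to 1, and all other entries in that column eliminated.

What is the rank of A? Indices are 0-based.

[1] R0 /= 3  ⇒  (1, 0, 4/3, 0, -2/3)
     R1 -= 4·R0  ⇒  (0, 3, -4/3, 0, 5/3)
     R2 -= -4·R0  ⇒  (0, -2, 10/3, -1, -20/3)
     R3 -= 3·R0  ⇒  (0, 1, -5, -1, 3)
[2] R1 /= 3  ⇒  (0, 1, -4/9, 0, 5/9)
     R2 -= -2·R1  ⇒  (0, 0, 22/9, -1, -50/9)
     R3 -= 1·R1  ⇒  (0, 0, -41/9, -1, 22/9)
[3] R2 /= 22/9  ⇒  (0, 0, 1, -9/22, -25/11)
     R0 -= 4/3·R2  ⇒  (1, 0, 0, 6/11, 26/11)
     R1 -= -4/9·R2  ⇒  (0, 1, 0, -2/11, -5/11)
     R3 -= -41/9·R2  ⇒  (0, 0, 0, -63/22, -87/11)
[4] R3 /= -63/22  ⇒  (0, 0, 0, 1, 58/21)
     R0 -= 6/11·R3  ⇒  (1, 0, 0, 0, 6/7)
     R1 -= -2/11·R3  ⇒  (0, 1, 0, 0, 1/21)
     R2 -= -9/22·R3  ⇒  (0, 0, 1, 0, -8/7)

rank = 4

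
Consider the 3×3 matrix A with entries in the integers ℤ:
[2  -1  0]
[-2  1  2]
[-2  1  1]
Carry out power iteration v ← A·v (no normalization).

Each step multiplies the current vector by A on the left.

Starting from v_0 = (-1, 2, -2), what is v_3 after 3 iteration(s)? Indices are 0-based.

v_3 = (-28, 48, 38)

v_0 = (-1, 2, -2).
v_1 = A·v_0 = (-4, 0, 2).
v_2 = A·v_1 = (-8, 12, 10).
v_3 = A·v_2 = (-28, 48, 38).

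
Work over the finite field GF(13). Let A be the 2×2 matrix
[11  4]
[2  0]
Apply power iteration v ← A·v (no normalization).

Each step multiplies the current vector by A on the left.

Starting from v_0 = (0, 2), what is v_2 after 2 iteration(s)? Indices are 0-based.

v_0 = (0, 2).
v_1 = A·v_0 = (8, 0).
v_2 = A·v_1 = (10, 3).

v_2 = (10, 3)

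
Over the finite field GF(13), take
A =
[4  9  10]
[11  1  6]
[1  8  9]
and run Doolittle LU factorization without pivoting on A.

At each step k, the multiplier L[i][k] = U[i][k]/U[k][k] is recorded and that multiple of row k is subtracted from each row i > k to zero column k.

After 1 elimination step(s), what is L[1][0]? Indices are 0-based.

L[1][0] = 6

[col 0] pivot 4
  R1 -= 6*R0 → (0, 12, 11)  (L[1][0] := 6)
  R2 -= 10*R0 → (0, 9, 0)  (L[2][0] := 10)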